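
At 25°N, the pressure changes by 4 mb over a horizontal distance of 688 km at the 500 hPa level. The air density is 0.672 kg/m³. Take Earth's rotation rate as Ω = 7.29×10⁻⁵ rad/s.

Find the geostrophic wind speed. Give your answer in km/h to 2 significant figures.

Coriolis parameter at 25°N:
f = 2Ω sin φ = 2 × 7.29×10⁻⁵ × sin 25° = 6.16×10⁻⁵ s⁻¹
Pressure gradient: |∂P/∂n| = 400 Pa / 688000 m = 5.81×10⁻⁴ Pa/m
Geostrophic balance (pressure-gradient force = Coriolis force):
V_g = (1/(fρ)) |∂P/∂n| = 5.81×10⁻⁴ / (6.16×10⁻⁵ × 0.672) = 14.0 m/s
Converting: 14.0 m/s × 3.6 = 51 km/h

51 km/h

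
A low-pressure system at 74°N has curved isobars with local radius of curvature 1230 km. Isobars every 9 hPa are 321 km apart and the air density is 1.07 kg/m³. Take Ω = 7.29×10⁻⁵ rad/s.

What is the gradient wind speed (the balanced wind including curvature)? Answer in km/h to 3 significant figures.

Coriolis parameter at 74°N:
f = 2Ω sin φ = 2 × 7.29×10⁻⁵ × sin 74° = 1.40×10⁻⁴ s⁻¹
Pressure gradient: |∂P/∂n| = 900 Pa / 321000 m = 2.80×10⁻³ Pa/m
Geostrophic speed: V_g = |∂P/∂n|/(fρ) = 2.80×10⁻³/(1.40×10⁻⁴ × 1.07) = 18.7 m/s
Around a low, centrifugal force acts outward with Coriolis, so pressure-gradient force balances both:
(1/ρ)|∂P/∂n| = fV + V²/R  →  V² + fR·V − fR·V_g = 0
With fR = 1.40×10⁻⁴ × 1230×10³ m = 172 m/s:
V = [−fR + √((fR)² + 4 fR V_g)]/2 = [−172 + √(172² + 4×172×18.7)]/2 = 17 m/s
Subgeostrophic (V < V_g = 18.7 m/s), as expected around a low.
Converting: 17 m/s × 3.6 = 61.3 km/h

61.3 km/h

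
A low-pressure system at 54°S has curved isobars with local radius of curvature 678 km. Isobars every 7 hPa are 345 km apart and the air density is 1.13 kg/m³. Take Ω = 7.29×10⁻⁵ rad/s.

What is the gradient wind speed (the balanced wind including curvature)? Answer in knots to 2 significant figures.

25 knots

Coriolis parameter at 54°S:
f = 2Ω sin φ = 2 × 7.29×10⁻⁵ × sin 54° = 1.18×10⁻⁴ s⁻¹
Pressure gradient: |∂P/∂n| = 700 Pa / 345000 m = 2.03×10⁻³ Pa/m
Geostrophic speed: V_g = |∂P/∂n|/(fρ) = 2.03×10⁻³/(1.18×10⁻⁴ × 1.13) = 15.2 m/s
Around a low, centrifugal force acts outward with Coriolis, so pressure-gradient force balances both:
(1/ρ)|∂P/∂n| = fV + V²/R  →  V² + fR·V − fR·V_g = 0
With fR = 1.18×10⁻⁴ × 678×10³ m = 80.0 m/s:
V = [−fR + √((fR)² + 4 fR V_g)]/2 = [−80.0 + √(80.0² + 4×80.0×15.2)]/2 = 13.1 m/s
Subgeostrophic (V < V_g = 15.2 m/s), as expected around a low.
Converting: 13.1 m/s × 1.944 = 25 knots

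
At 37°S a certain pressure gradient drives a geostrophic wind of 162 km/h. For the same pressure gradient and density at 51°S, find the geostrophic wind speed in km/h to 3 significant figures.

With the same pressure gradient and density, V_g ∝ 1/f ∝ 1/sin φ.
V₂ = V₁ · sin φ₁ / sin φ₂ = 162 × sin 37° / sin 51°
V₂ = 162 × 0.6018/0.7771 = 125 km/h

125 km/h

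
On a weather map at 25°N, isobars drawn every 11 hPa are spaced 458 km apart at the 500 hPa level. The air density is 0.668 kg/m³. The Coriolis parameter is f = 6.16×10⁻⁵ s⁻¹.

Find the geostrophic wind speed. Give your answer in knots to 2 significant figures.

Pressure gradient: |∂P/∂n| = 1100 Pa / 458000 m = 2.40×10⁻³ Pa/m
Geostrophic balance (pressure-gradient force = Coriolis force):
V_g = (1/(fρ)) |∂P/∂n| = 2.40×10⁻³ / (6.16×10⁻⁵ × 0.668) = 58.4 m/s
Converting: 58.4 m/s × 1.944 = 110 knots

110 knots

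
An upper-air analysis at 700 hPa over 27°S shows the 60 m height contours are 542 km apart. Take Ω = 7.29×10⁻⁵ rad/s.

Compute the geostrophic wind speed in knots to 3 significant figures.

Coriolis parameter at 27°S:
f = 2Ω sin φ = 2 × 7.29×10⁻⁵ × sin 27° = 6.62×10⁻⁵ s⁻¹
Height gradient: |∂Z/∂n| = 60 m / 542000 m = 1.11×10⁻⁴
On a pressure surface, geostrophic balance gives V_g = (g/f)|∂Z/∂n|:
V_g = 9.81 × 1.11×10⁻⁴ / 6.62×10⁻⁵ = 16.4 m/s
Converting: 16.4 m/s × 1.944 = 31.9 knots

31.9 knots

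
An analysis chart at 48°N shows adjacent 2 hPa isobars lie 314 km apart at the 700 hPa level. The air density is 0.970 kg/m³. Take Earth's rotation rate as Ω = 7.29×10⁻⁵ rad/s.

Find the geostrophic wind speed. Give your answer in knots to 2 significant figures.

12 knots

Coriolis parameter at 48°N:
f = 2Ω sin φ = 2 × 7.29×10⁻⁵ × sin 48° = 1.08×10⁻⁴ s⁻¹
Pressure gradient: |∂P/∂n| = 200 Pa / 314000 m = 6.37×10⁻⁴ Pa/m
Geostrophic balance (pressure-gradient force = Coriolis force):
V_g = (1/(fρ)) |∂P/∂n| = 6.37×10⁻⁴ / (1.08×10⁻⁴ × 0.970) = 6.06 m/s
Converting: 6.06 m/s × 1.944 = 12 knots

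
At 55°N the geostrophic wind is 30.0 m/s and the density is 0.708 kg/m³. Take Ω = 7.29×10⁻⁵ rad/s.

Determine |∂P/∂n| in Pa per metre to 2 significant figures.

Coriolis parameter at 55°N:
f = 2Ω sin φ = 2 × 7.29×10⁻⁵ × sin 55° = 1.19×10⁻⁴ s⁻¹
Geostrophic balance rearranged: |∂P/∂n| = f ρ V_g
|∂P/∂n| = 1.19×10⁻⁴ × 0.708 × 30.0 = 2.54×10⁻³ Pa/m

2.5×10⁻³ Pa/m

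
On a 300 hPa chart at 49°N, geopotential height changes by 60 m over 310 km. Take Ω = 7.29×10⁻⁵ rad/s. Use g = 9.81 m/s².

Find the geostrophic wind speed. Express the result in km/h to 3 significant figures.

Coriolis parameter at 49°N:
f = 2Ω sin φ = 2 × 7.29×10⁻⁵ × sin 49° = 1.10×10⁻⁴ s⁻¹
Height gradient: |∂Z/∂n| = 60 m / 310000 m = 1.94×10⁻⁴
On a pressure surface, geostrophic balance gives V_g = (g/f)|∂Z/∂n|:
V_g = 9.81 × 1.94×10⁻⁴ / 1.10×10⁻⁴ = 17.3 m/s
Converting: 17.3 m/s × 3.6 = 62.1 km/h

62.1 km/h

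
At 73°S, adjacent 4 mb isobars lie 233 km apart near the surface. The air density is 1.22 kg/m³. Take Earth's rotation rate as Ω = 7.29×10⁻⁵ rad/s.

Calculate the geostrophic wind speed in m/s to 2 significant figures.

Coriolis parameter at 73°S:
f = 2Ω sin φ = 2 × 7.29×10⁻⁵ × sin 73° = 1.39×10⁻⁴ s⁻¹
Pressure gradient: |∂P/∂n| = 400 Pa / 233000 m = 1.72×10⁻³ Pa/m
Geostrophic balance (pressure-gradient force = Coriolis force):
V_g = (1/(fρ)) |∂P/∂n| = 1.72×10⁻³ / (1.39×10⁻⁴ × 1.22) = 10.1 m/s

10 m/s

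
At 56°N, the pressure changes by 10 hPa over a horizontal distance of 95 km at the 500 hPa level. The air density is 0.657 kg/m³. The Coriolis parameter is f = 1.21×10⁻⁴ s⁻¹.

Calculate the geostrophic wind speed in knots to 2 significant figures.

Pressure gradient: |∂P/∂n| = 1000 Pa / 95000 m = 1.05×10⁻² Pa/m
Geostrophic balance (pressure-gradient force = Coriolis force):
V_g = (1/(fρ)) |∂P/∂n| = 1.05×10⁻² / (1.21×10⁻⁴ × 0.657) = 132 m/s
Converting: 132 m/s × 1.944 = 260 knots

260 knots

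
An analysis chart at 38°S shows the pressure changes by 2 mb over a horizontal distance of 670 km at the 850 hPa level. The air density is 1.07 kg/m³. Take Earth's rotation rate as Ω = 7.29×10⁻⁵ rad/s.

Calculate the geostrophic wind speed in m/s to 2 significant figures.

Coriolis parameter at 38°S:
f = 2Ω sin φ = 2 × 7.29×10⁻⁵ × sin 38° = 8.98×10⁻⁵ s⁻¹
Pressure gradient: |∂P/∂n| = 200 Pa / 670000 m = 2.99×10⁻⁴ Pa/m
Geostrophic balance (pressure-gradient force = Coriolis force):
V_g = (1/(fρ)) |∂P/∂n| = 2.99×10⁻⁴ / (8.98×10⁻⁵ × 1.07) = 3.11 m/s

3.1 m/s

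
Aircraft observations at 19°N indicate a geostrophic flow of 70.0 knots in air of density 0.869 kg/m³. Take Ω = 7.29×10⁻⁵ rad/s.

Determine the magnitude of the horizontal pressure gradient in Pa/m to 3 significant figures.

Coriolis parameter at 19°N:
f = 2Ω sin φ = 2 × 7.29×10⁻⁵ × sin 19° = 4.75×10⁻⁵ s⁻¹
Wind speed in SI: 70.0 knots = 36.0 m/s
Geostrophic balance rearranged: |∂P/∂n| = f ρ V_g
|∂P/∂n| = 4.75×10⁻⁵ × 0.869 × 36.0 = 1.49×10⁻³ Pa/m

1.49×10⁻³ Pa/m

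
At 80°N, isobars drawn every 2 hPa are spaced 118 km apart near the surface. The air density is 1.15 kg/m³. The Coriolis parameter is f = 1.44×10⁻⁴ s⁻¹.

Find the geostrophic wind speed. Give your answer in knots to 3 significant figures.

19.9 knots

Pressure gradient: |∂P/∂n| = 200 Pa / 118000 m = 1.69×10⁻³ Pa/m
Geostrophic balance (pressure-gradient force = Coriolis force):
V_g = (1/(fρ)) |∂P/∂n| = 1.69×10⁻³ / (1.44×10⁻⁴ × 1.15) = 10.2 m/s
Converting: 10.2 m/s × 1.944 = 19.9 knots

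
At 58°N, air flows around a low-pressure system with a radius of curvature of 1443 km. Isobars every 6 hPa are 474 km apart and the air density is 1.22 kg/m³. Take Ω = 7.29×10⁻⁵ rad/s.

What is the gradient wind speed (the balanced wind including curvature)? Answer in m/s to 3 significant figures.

8.03 m/s

Coriolis parameter at 58°N:
f = 2Ω sin φ = 2 × 7.29×10⁻⁵ × sin 58° = 1.24×10⁻⁴ s⁻¹
Pressure gradient: |∂P/∂n| = 600 Pa / 474000 m = 1.27×10⁻³ Pa/m
Geostrophic speed: V_g = |∂P/∂n|/(fρ) = 1.27×10⁻³/(1.24×10⁻⁴ × 1.22) = 8.39 m/s
Around a low, centrifugal force acts outward with Coriolis, so pressure-gradient force balances both:
(1/ρ)|∂P/∂n| = fV + V²/R  →  V² + fR·V − fR·V_g = 0
With fR = 1.24×10⁻⁴ × 1443×10³ m = 178 m/s:
V = [−fR + √((fR)² + 4 fR V_g)]/2 = [−178 + √(178² + 4×178×8.39)]/2 = 8.03 m/s
Subgeostrophic (V < V_g = 8.39 m/s), as expected around a low.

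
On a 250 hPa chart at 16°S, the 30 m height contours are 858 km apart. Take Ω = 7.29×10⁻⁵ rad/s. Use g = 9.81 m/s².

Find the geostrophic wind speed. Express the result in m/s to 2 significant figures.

Coriolis parameter at 16°S:
f = 2Ω sin φ = 2 × 7.29×10⁻⁵ × sin 16° = 4.02×10⁻⁵ s⁻¹
Height gradient: |∂Z/∂n| = 30 m / 858000 m = 3.50×10⁻⁵
On a pressure surface, geostrophic balance gives V_g = (g/f)|∂Z/∂n|:
V_g = 9.81 × 3.50×10⁻⁵ / 4.02×10⁻⁵ = 8.54 m/s

8.5 m/s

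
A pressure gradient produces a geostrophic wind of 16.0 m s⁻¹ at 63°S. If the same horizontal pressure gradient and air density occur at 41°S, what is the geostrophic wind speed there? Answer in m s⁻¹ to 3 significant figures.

With the same pressure gradient and density, V_g ∝ 1/f ∝ 1/sin φ.
V₂ = V₁ · sin φ₁ / sin φ₂ = 16.0 × sin 63° / sin 41°
V₂ = 16.0 × 0.8910/0.6561 = 21.7 m s⁻¹

21.7 m s⁻¹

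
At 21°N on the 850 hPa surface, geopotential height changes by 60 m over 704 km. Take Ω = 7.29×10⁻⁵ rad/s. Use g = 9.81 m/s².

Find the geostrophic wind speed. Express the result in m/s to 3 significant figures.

16.0 m/s

Coriolis parameter at 21°N:
f = 2Ω sin φ = 2 × 7.29×10⁻⁵ × sin 21° = 5.23×10⁻⁵ s⁻¹
Height gradient: |∂Z/∂n| = 60 m / 704000 m = 8.52×10⁻⁵
On a pressure surface, geostrophic balance gives V_g = (g/f)|∂Z/∂n|:
V_g = 9.81 × 8.52×10⁻⁵ / 5.23×10⁻⁵ = 16.0 m/s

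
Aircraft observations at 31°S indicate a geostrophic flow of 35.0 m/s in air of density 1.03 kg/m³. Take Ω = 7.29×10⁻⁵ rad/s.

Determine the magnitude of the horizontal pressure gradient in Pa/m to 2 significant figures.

2.7×10⁻³ Pa/m

Coriolis parameter at 31°S:
f = 2Ω sin φ = 2 × 7.29×10⁻⁵ × sin 31° = 7.51×10⁻⁵ s⁻¹
Geostrophic balance rearranged: |∂P/∂n| = f ρ V_g
|∂P/∂n| = 7.51×10⁻⁵ × 1.03 × 35.0 = 2.71×10⁻³ Pa/m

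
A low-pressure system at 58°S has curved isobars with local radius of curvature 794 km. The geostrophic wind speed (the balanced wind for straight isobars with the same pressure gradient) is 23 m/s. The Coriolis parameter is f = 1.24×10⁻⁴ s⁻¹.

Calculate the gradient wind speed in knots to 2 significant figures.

Around a low, centrifugal force acts outward with Coriolis, so pressure-gradient force balances both:
(1/ρ)|∂P/∂n| = fV + V²/R  →  V² + fR·V − fR·V_g = 0
With fR = 1.24×10⁻⁴ × 794×10³ m = 98.5 m/s:
V = [−fR + √((fR)² + 4 fR V_g)]/2 = [−98.5 + √(98.5² + 4×98.5×23)]/2 = 19.2 m/s
Subgeostrophic (V < V_g = 23 m/s), as expected around a low.
Converting: 19.2 m/s × 1.944 = 37 knots

37 knots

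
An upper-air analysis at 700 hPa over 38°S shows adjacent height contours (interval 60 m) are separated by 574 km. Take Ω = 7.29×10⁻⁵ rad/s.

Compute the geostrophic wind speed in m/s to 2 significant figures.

Coriolis parameter at 38°S:
f = 2Ω sin φ = 2 × 7.29×10⁻⁵ × sin 38° = 8.98×10⁻⁵ s⁻¹
Height gradient: |∂Z/∂n| = 60 m / 574000 m = 1.05×10⁻⁴
On a pressure surface, geostrophic balance gives V_g = (g/f)|∂Z/∂n|:
V_g = 9.81 × 1.05×10⁻⁴ / 8.98×10⁻⁵ = 11.4 m/s

11 m/s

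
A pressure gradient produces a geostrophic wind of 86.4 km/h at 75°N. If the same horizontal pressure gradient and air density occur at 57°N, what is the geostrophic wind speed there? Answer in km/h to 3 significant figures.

With the same pressure gradient and density, V_g ∝ 1/f ∝ 1/sin φ.
V₂ = V₁ · sin φ₁ / sin φ₂ = 86.4 × sin 75° / sin 57°
V₂ = 86.4 × 0.9659/0.8387 = 99.5 km/h

99.5 km/h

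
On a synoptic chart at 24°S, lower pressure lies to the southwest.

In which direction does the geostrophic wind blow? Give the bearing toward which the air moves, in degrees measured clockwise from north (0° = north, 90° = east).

The pressure-gradient force points toward the southwest (bearing 225°).
Geostrophic balance: in the Southern Hemisphere the Coriolis force deflects motion to the left, so the geostrophic wind blows 90° to the left of the pressure-gradient force (low pressure on the right).
Rotating 225° by 90° counterclockwise gives 135° — the wind blows toward the southeast.

135°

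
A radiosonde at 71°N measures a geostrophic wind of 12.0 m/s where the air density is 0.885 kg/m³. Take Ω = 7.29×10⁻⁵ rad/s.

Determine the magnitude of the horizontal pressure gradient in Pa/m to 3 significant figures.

1.46×10⁻³ Pa/m

Coriolis parameter at 71°N:
f = 2Ω sin φ = 2 × 7.29×10⁻⁵ × sin 71° = 1.38×10⁻⁴ s⁻¹
Geostrophic balance rearranged: |∂P/∂n| = f ρ V_g
|∂P/∂n| = 1.38×10⁻⁴ × 0.885 × 12.0 = 1.46×10⁻³ Pa/m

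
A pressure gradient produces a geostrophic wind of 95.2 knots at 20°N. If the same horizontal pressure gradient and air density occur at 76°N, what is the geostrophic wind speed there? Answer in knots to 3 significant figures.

With the same pressure gradient and density, V_g ∝ 1/f ∝ 1/sin φ.
V₂ = V₁ · sin φ₁ / sin φ₂ = 95.2 × sin 20° / sin 76°
V₂ = 95.2 × 0.3420/0.9703 = 33.6 knots

33.6 knots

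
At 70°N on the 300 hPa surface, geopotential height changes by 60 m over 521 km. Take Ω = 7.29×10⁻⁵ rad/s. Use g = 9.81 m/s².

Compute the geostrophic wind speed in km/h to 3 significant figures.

Coriolis parameter at 70°N:
f = 2Ω sin φ = 2 × 7.29×10⁻⁵ × sin 70° = 1.37×10⁻⁴ s⁻¹
Height gradient: |∂Z/∂n| = 60 m / 521000 m = 1.15×10⁻⁴
On a pressure surface, geostrophic balance gives V_g = (g/f)|∂Z/∂n|:
V_g = 9.81 × 1.15×10⁻⁴ / 1.37×10⁻⁴ = 8.25 m/s
Converting: 8.25 m/s × 3.6 = 29.7 km/h

29.7 km/h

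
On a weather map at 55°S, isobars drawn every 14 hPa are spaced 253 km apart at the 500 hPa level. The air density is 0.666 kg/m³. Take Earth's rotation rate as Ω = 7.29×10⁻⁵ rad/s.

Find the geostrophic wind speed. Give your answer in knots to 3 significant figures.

Coriolis parameter at 55°S:
f = 2Ω sin φ = 2 × 7.29×10⁻⁵ × sin 55° = 1.19×10⁻⁴ s⁻¹
Pressure gradient: |∂P/∂n| = 1400 Pa / 253000 m = 5.53×10⁻³ Pa/m
Geostrophic balance (pressure-gradient force = Coriolis force):
V_g = (1/(fρ)) |∂P/∂n| = 5.53×10⁻³ / (1.19×10⁻⁴ × 0.666) = 69.6 m/s
Converting: 69.6 m/s × 1.944 = 135 knots

135 knots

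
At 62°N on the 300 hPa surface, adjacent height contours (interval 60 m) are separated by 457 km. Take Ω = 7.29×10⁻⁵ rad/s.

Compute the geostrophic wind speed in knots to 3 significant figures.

Coriolis parameter at 62°N:
f = 2Ω sin φ = 2 × 7.29×10⁻⁵ × sin 62° = 1.29×10⁻⁴ s⁻¹
Height gradient: |∂Z/∂n| = 60 m / 457000 m = 1.31×10⁻⁴
On a pressure surface, geostrophic balance gives V_g = (g/f)|∂Z/∂n|:
V_g = 9.81 × 1.31×10⁻⁴ / 1.29×10⁻⁴ = 10.0 m/s
Converting: 10.0 m/s × 1.944 = 19.4 knots

19.4 knots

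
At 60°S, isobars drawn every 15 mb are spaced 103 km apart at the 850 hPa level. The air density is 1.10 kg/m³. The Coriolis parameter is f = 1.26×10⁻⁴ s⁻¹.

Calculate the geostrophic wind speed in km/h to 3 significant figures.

378 km/h

Pressure gradient: |∂P/∂n| = 1500 Pa / 103000 m = 1.46×10⁻² Pa/m
Geostrophic balance (pressure-gradient force = Coriolis force):
V_g = (1/(fρ)) |∂P/∂n| = 1.46×10⁻² / (1.26×10⁻⁴ × 1.10) = 105 m/s
Converting: 105 m/s × 3.6 = 378 km/h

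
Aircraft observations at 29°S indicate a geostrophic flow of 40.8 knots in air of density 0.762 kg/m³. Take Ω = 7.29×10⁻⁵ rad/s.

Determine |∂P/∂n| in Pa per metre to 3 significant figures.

1.13×10⁻³ Pa/m

Coriolis parameter at 29°S:
f = 2Ω sin φ = 2 × 7.29×10⁻⁵ × sin 29° = 7.07×10⁻⁵ s⁻¹
Wind speed in SI: 40.8 knots = 21.0 m/s
Geostrophic balance rearranged: |∂P/∂n| = f ρ V_g
|∂P/∂n| = 7.07×10⁻⁵ × 0.762 × 21.0 = 1.13×10⁻³ Pa/m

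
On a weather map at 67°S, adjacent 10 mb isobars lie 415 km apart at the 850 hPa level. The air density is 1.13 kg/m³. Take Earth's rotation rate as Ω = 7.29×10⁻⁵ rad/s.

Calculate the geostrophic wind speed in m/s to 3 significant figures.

15.9 m/s

Coriolis parameter at 67°S:
f = 2Ω sin φ = 2 × 7.29×10⁻⁵ × sin 67° = 1.34×10⁻⁴ s⁻¹
Pressure gradient: |∂P/∂n| = 1000 Pa / 415000 m = 2.41×10⁻³ Pa/m
Geostrophic balance (pressure-gradient force = Coriolis force):
V_g = (1/(fρ)) |∂P/∂n| = 2.41×10⁻³ / (1.34×10⁻⁴ × 1.13) = 15.9 m/s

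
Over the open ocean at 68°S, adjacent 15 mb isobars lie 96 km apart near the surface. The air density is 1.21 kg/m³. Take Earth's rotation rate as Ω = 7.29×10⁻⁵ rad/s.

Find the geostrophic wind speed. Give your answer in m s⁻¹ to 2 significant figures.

Coriolis parameter at 68°S:
f = 2Ω sin φ = 2 × 7.29×10⁻⁵ × sin 68° = 1.35×10⁻⁴ s⁻¹
Pressure gradient: |∂P/∂n| = 1500 Pa / 96000 m = 1.56×10⁻² Pa/m
Geostrophic balance (pressure-gradient force = Coriolis force):
V_g = (1/(fρ)) |∂P/∂n| = 1.56×10⁻² / (1.35×10⁻⁴ × 1.21) = 95.5 m/s

96 m s⁻¹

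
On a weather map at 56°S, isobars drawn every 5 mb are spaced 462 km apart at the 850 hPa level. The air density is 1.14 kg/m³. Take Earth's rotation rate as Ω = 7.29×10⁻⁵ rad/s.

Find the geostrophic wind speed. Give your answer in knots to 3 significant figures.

15.3 knots

Coriolis parameter at 56°S:
f = 2Ω sin φ = 2 × 7.29×10⁻⁵ × sin 56° = 1.21×10⁻⁴ s⁻¹
Pressure gradient: |∂P/∂n| = 500 Pa / 462000 m = 1.08×10⁻³ Pa/m
Geostrophic balance (pressure-gradient force = Coriolis force):
V_g = (1/(fρ)) |∂P/∂n| = 1.08×10⁻³ / (1.21×10⁻⁴ × 1.14) = 7.85 m/s
Converting: 7.85 m/s × 1.944 = 15.3 knots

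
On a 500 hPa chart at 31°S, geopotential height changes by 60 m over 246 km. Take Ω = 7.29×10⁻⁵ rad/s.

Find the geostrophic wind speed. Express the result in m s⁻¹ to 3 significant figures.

31.9 m s⁻¹

Coriolis parameter at 31°S:
f = 2Ω sin φ = 2 × 7.29×10⁻⁵ × sin 31° = 7.51×10⁻⁵ s⁻¹
Height gradient: |∂Z/∂n| = 60 m / 246000 m = 2.44×10⁻⁴
On a pressure surface, geostrophic balance gives V_g = (g/f)|∂Z/∂n|:
V_g = 9.81 × 2.44×10⁻⁴ / 7.51×10⁻⁵ = 31.9 m/s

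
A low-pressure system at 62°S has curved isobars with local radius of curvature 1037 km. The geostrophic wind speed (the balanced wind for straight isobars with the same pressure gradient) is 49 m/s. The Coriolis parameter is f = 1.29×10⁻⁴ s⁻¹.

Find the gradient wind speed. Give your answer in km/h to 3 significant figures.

Around a low, centrifugal force acts outward with Coriolis, so pressure-gradient force balances both:
(1/ρ)|∂P/∂n| = fV + V²/R  →  V² + fR·V − fR·V_g = 0
With fR = 1.29×10⁻⁴ × 1037×10³ m = 134 m/s:
V = [−fR + √((fR)² + 4 fR V_g)]/2 = [−134 + √(134² + 4×134×49)]/2 = 38.1 m/s
Subgeostrophic (V < V_g = 49 m/s), as expected around a low.
Converting: 38.1 m/s × 3.6 = 137 km/h

137 km/h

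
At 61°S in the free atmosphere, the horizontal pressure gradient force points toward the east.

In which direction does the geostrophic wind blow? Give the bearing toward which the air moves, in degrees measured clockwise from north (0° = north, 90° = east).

The pressure-gradient force points toward the east (bearing 090°).
Geostrophic balance: in the Southern Hemisphere the Coriolis force deflects motion to the left, so the geostrophic wind blows 90° to the left of the pressure-gradient force (low pressure on the right).
Rotating 090° by 90° counterclockwise gives 000° — the wind blows toward the north.

000°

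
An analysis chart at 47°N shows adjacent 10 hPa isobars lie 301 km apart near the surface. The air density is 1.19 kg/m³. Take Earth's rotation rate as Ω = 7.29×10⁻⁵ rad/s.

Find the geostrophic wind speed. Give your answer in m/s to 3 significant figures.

Coriolis parameter at 47°N:
f = 2Ω sin φ = 2 × 7.29×10⁻⁵ × sin 47° = 1.07×10⁻⁴ s⁻¹
Pressure gradient: |∂P/∂n| = 1000 Pa / 301000 m = 3.32×10⁻³ Pa/m
Geostrophic balance (pressure-gradient force = Coriolis force):
V_g = (1/(fρ)) |∂P/∂n| = 3.32×10⁻³ / (1.07×10⁻⁴ × 1.19) = 26.2 m/s

26.2 m/s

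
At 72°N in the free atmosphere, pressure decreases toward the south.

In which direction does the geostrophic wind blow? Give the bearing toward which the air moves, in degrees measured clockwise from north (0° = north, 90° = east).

The pressure-gradient force points toward the south (bearing 180°).
Geostrophic balance: in the Northern Hemisphere the Coriolis force deflects motion to the right, so the geostrophic wind blows 90° to the right of the pressure-gradient force (low pressure on the left).
Rotating 180° by 90° clockwise gives 270° — the wind blows toward the west.

270°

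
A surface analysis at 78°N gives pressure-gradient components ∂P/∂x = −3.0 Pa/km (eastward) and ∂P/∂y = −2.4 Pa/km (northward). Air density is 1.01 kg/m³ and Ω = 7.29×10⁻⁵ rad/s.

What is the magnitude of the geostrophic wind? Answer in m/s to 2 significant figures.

27 m/s

Coriolis parameter at 78°N:
f = 2Ω sin φ = 2 × 7.29×10⁻⁵ × sin 78° = 1.43×10⁻⁴ s⁻¹
Component geostrophic relations (x east, y north):
u_g = −(1/(fρ)) ∂P/∂y,  v_g = (1/(fρ)) ∂P/∂x
u_g = −(−2.4×10⁻³)/(1.43×10⁻⁴ × 1.01) = 16.7 m/s;  v_g = (−3.0×10⁻³)/(1.43×10⁻⁴ × 1.01) = −20.8 m/s
|V_g| = √(u_g² + v_g²) = 26.7 m/s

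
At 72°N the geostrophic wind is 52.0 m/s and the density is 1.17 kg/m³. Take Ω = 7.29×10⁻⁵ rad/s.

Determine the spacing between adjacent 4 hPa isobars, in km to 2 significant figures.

Coriolis parameter at 72°N:
f = 2Ω sin φ = 2 × 7.29×10⁻⁵ × sin 72° = 1.39×10⁻⁴ s⁻¹
Geostrophic balance rearranged: |∂P/∂n| = f ρ V_g
|∂P/∂n| = 1.39×10⁻⁴ × 1.17 × 52.0 = 8.44×10⁻³ Pa/m
Isobar spacing: Δn = ΔP/|∂P/∂n| = 400 Pa / 8.44×10⁻³ Pa/m = 47414 m ≈ 47 km

47 km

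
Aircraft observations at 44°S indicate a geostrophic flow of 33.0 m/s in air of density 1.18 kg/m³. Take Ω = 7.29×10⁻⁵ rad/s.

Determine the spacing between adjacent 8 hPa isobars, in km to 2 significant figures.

200 km

Coriolis parameter at 44°S:
f = 2Ω sin φ = 2 × 7.29×10⁻⁵ × sin 44° = 1.01×10⁻⁴ s⁻¹
Geostrophic balance rearranged: |∂P/∂n| = f ρ V_g
|∂P/∂n| = 1.01×10⁻⁴ × 1.18 × 33.0 = 3.94×10⁻³ Pa/m
Isobar spacing: Δn = ΔP/|∂P/∂n| = 800 Pa / 3.94×10⁻³ Pa/m = 202845 m ≈ 200 km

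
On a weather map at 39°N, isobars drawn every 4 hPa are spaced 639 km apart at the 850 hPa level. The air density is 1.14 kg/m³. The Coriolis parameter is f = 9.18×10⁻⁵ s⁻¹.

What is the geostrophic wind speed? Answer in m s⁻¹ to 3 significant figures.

Pressure gradient: |∂P/∂n| = 400 Pa / 639000 m = 6.26×10⁻⁴ Pa/m
Geostrophic balance (pressure-gradient force = Coriolis force):
V_g = (1/(fρ)) |∂P/∂n| = 6.26×10⁻⁴ / (9.18×10⁻⁵ × 1.14) = 5.98 m/s

5.98 m s⁻¹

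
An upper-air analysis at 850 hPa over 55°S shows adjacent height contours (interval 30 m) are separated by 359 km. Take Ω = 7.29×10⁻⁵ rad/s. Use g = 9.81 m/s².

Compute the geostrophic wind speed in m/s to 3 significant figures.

Coriolis parameter at 55°S:
f = 2Ω sin φ = 2 × 7.29×10⁻⁵ × sin 55° = 1.19×10⁻⁴ s⁻¹
Height gradient: |∂Z/∂n| = 30 m / 359000 m = 8.36×10⁻⁵
On a pressure surface, geostrophic balance gives V_g = (g/f)|∂Z/∂n|:
V_g = 9.81 × 8.36×10⁻⁵ / 1.19×10⁻⁴ = 6.86 m/s

6.86 m/s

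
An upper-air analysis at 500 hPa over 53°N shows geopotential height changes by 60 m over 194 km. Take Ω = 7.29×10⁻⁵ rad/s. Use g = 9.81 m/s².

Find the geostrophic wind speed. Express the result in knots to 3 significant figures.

Coriolis parameter at 53°N:
f = 2Ω sin φ = 2 × 7.29×10⁻⁵ × sin 53° = 1.16×10⁻⁴ s⁻¹
Height gradient: |∂Z/∂n| = 60 m / 194000 m = 3.09×10⁻⁴
On a pressure surface, geostrophic balance gives V_g = (g/f)|∂Z/∂n|:
V_g = 9.81 × 3.09×10⁻⁴ / 1.16×10⁻⁴ = 26.1 m/s
Converting: 26.1 m/s × 1.944 = 50.6 knots

50.6 knots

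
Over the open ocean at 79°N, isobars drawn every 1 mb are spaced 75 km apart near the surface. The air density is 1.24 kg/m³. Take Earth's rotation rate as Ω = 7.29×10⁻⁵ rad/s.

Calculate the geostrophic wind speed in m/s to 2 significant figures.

Coriolis parameter at 79°N:
f = 2Ω sin φ = 2 × 7.29×10⁻⁵ × sin 79° = 1.43×10⁻⁴ s⁻¹
Pressure gradient: |∂P/∂n| = 100 Pa / 75000 m = 1.33×10⁻³ Pa/m
Geostrophic balance (pressure-gradient force = Coriolis force):
V_g = (1/(fρ)) |∂P/∂n| = 1.33×10⁻³ / (1.43×10⁻⁴ × 1.24) = 7.51 m/s

7.5 m/s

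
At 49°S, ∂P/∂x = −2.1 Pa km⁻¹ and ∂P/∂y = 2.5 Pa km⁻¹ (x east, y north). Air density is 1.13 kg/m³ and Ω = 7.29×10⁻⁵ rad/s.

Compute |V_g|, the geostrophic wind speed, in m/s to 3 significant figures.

26.3 m/s

Coriolis parameter at 49°S:
f = 2Ω sin φ = 2 × 7.29×10⁻⁵ × sin 49° = 1.10×10⁻⁴ s⁻¹
In the Southern Hemisphere f is negative: f = −1.10×10⁻⁴ s⁻¹.
Component geostrophic relations (x east, y north):
u_g = −(1/(fρ)) ∂P/∂y,  v_g = (1/(fρ)) ∂P/∂x
u_g = −(2.5×10⁻³)/(−1.10×10⁻⁴ × 1.13) = 20.1 m/s;  v_g = (−2.1×10⁻³)/(−1.10×10⁻⁴ × 1.13) = 16.9 m/s
|V_g| = √(u_g² + v_g²) = 26.3 m/s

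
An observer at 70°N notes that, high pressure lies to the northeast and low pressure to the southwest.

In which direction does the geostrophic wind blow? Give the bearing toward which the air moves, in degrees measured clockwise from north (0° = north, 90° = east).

The pressure-gradient force points toward the southwest (bearing 225°).
Geostrophic balance: in the Northern Hemisphere the Coriolis force deflects motion to the right, so the geostrophic wind blows 90° to the right of the pressure-gradient force (low pressure on the left).
Rotating 225° by 90° clockwise gives 315° — the wind blows toward the northwest.

315°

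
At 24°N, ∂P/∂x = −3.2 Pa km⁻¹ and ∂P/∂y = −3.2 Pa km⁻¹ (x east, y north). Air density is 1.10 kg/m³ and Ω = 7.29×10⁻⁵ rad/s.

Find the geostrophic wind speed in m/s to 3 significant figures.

69.4 m/s

Coriolis parameter at 24°N:
f = 2Ω sin φ = 2 × 7.29×10⁻⁵ × sin 24° = 5.93×10⁻⁵ s⁻¹
Component geostrophic relations (x east, y north):
u_g = −(1/(fρ)) ∂P/∂y,  v_g = (1/(fρ)) ∂P/∂x
u_g = −(−3.2×10⁻³)/(5.93×10⁻⁵ × 1.10) = 49.1 m/s;  v_g = (−3.2×10⁻³)/(5.93×10⁻⁵ × 1.10) = −49.1 m/s
|V_g| = √(u_g² + v_g²) = 69.4 m/s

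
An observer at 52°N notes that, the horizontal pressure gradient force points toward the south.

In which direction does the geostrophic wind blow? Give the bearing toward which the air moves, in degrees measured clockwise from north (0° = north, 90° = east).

270°

The pressure-gradient force points toward the south (bearing 180°).
Geostrophic balance: in the Northern Hemisphere the Coriolis force deflects motion to the right, so the geostrophic wind blows 90° to the right of the pressure-gradient force (low pressure on the left).
Rotating 180° by 90° clockwise gives 270° — the wind blows toward the west.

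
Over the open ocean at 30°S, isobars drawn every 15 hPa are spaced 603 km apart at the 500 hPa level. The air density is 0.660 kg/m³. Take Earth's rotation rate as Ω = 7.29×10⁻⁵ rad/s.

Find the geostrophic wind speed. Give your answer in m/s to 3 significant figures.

Coriolis parameter at 30°S:
f = 2Ω sin φ = 2 × 7.29×10⁻⁵ × sin 30° = 7.29×10⁻⁵ s⁻¹
Pressure gradient: |∂P/∂n| = 1500 Pa / 603000 m = 2.49×10⁻³ Pa/m
Geostrophic balance (pressure-gradient force = Coriolis force):
V_g = (1/(fρ)) |∂P/∂n| = 2.49×10⁻³ / (7.29×10⁻⁵ × 0.660) = 51.7 m/s

51.7 m/s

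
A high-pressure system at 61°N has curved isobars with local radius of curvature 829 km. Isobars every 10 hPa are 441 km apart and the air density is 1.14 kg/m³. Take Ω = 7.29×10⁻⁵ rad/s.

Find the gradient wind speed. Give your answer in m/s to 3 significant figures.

Coriolis parameter at 61°N:
f = 2Ω sin φ = 2 × 7.29×10⁻⁵ × sin 61° = 1.28×10⁻⁴ s⁻¹
Pressure gradient: |∂P/∂n| = 1000 Pa / 441000 m = 2.27×10⁻³ Pa/m
Geostrophic speed: V_g = |∂P/∂n|/(fρ) = 2.27×10⁻³/(1.28×10⁻⁴ × 1.14) = 15.6 m/s
Around a high, pressure-gradient force acts outward with centrifugal, so Coriolis balances both:
fV = (1/ρ)|∂P/∂n| + V²/R  →  V² − fR·V + fR·V_g = 0
With fR = 1.28×10⁻⁴ × 829×10³ m = 106 m/s:
V = [fR − √((fR)² − 4 fR V_g)]/2 = [106 − √(106² − 4×106×15.6)]/2 = 19 m/s
Supergeostrophic (V > V_g = 15.6 m/s), as expected around a high.

19.0 m/s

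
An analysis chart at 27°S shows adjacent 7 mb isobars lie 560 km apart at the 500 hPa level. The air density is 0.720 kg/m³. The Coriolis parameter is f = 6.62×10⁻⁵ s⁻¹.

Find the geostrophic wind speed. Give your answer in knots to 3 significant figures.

51.0 knots

Pressure gradient: |∂P/∂n| = 700 Pa / 560000 m = 1.25×10⁻³ Pa/m
Geostrophic balance (pressure-gradient force = Coriolis force):
V_g = (1/(fρ)) |∂P/∂n| = 1.25×10⁻³ / (6.62×10⁻⁵ × 0.720) = 26.2 m/s
Converting: 26.2 m/s × 1.944 = 51.0 knots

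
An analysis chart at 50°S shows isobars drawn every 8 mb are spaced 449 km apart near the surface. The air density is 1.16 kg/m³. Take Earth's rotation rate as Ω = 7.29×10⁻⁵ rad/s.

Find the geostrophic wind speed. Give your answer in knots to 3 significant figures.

Coriolis parameter at 50°S:
f = 2Ω sin φ = 2 × 7.29×10⁻⁵ × sin 50° = 1.12×10⁻⁴ s⁻¹
Pressure gradient: |∂P/∂n| = 800 Pa / 449000 m = 1.78×10⁻³ Pa/m
Geostrophic balance (pressure-gradient force = Coriolis force):
V_g = (1/(fρ)) |∂P/∂n| = 1.78×10⁻³ / (1.12×10⁻⁴ × 1.16) = 13.8 m/s
Converting: 13.8 m/s × 1.944 = 26.7 knots

26.7 knots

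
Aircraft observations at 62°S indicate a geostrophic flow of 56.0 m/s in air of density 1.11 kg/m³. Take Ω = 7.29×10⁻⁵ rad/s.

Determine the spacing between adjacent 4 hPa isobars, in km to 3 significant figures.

50.0 km

Coriolis parameter at 62°S:
f = 2Ω sin φ = 2 × 7.29×10⁻⁵ × sin 62° = 1.29×10⁻⁴ s⁻¹
Geostrophic balance rearranged: |∂P/∂n| = f ρ V_g
|∂P/∂n| = 1.29×10⁻⁴ × 1.11 × 56.0 = 8.00×10⁻³ Pa/m
Isobar spacing: Δn = ΔP/|∂P/∂n| = 400 Pa / 8.00×10⁻³ Pa/m = 49987 m ≈ 50.0 km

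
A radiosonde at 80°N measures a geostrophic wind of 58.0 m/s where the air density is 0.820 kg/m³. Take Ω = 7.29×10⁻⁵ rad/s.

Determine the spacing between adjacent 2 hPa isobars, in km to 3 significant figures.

29.3 km

Coriolis parameter at 80°N:
f = 2Ω sin φ = 2 × 7.29×10⁻⁵ × sin 80° = 1.44×10⁻⁴ s⁻¹
Geostrophic balance rearranged: |∂P/∂n| = f ρ V_g
|∂P/∂n| = 1.44×10⁻⁴ × 0.820 × 58.0 = 6.83×10⁻³ Pa/m
Isobar spacing: Δn = ΔP/|∂P/∂n| = 200 Pa / 6.83×10⁻³ Pa/m = 29287 m ≈ 29.3 km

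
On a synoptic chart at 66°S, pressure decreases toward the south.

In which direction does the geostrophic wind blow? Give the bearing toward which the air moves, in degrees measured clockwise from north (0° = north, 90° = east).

090°

The pressure-gradient force points toward the south (bearing 180°).
Geostrophic balance: in the Southern Hemisphere the Coriolis force deflects motion to the left, so the geostrophic wind blows 90° to the left of the pressure-gradient force (low pressure on the right).
Rotating 180° by 90° counterclockwise gives 090° — the wind blows toward the east.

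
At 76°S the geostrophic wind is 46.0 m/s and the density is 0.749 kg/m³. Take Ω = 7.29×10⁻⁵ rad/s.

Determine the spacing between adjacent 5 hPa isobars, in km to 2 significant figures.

Coriolis parameter at 76°S:
f = 2Ω sin φ = 2 × 7.29×10⁻⁵ × sin 76° = 1.41×10⁻⁴ s⁻¹
Geostrophic balance rearranged: |∂P/∂n| = f ρ V_g
|∂P/∂n| = 1.41×10⁻⁴ × 0.749 × 46.0 = 4.87×10⁻³ Pa/m
Isobar spacing: Δn = ΔP/|∂P/∂n| = 500 Pa / 4.87×10⁻³ Pa/m = 102581 m ≈ 100 km

100 km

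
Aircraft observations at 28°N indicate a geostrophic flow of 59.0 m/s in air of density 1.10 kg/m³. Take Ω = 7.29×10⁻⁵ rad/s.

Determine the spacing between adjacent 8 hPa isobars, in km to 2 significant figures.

180 km

Coriolis parameter at 28°N:
f = 2Ω sin φ = 2 × 7.29×10⁻⁵ × sin 28° = 6.84×10⁻⁵ s⁻¹
Geostrophic balance rearranged: |∂P/∂n| = f ρ V_g
|∂P/∂n| = 6.84×10⁻⁵ × 1.10 × 59.0 = 4.44×10⁻³ Pa/m
Isobar spacing: Δn = ΔP/|∂P/∂n| = 800 Pa / 4.44×10⁻³ Pa/m = 180085 m ≈ 180 km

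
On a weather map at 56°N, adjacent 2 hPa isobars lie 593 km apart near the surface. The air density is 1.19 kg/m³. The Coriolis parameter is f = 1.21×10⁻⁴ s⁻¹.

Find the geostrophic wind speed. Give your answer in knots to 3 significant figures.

4.55 knots

Pressure gradient: |∂P/∂n| = 200 Pa / 593000 m = 3.37×10⁻⁴ Pa/m
Geostrophic balance (pressure-gradient force = Coriolis force):
V_g = (1/(fρ)) |∂P/∂n| = 3.37×10⁻⁴ / (1.21×10⁻⁴ × 1.19) = 2.34 m/s
Converting: 2.34 m/s × 1.944 = 4.55 knots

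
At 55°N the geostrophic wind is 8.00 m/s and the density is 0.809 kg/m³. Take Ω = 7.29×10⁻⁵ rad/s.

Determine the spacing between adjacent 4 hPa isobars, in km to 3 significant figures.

517 km

Coriolis parameter at 55°N:
f = 2Ω sin φ = 2 × 7.29×10⁻⁵ × sin 55° = 1.19×10⁻⁴ s⁻¹
Geostrophic balance rearranged: |∂P/∂n| = f ρ V_g
|∂P/∂n| = 1.19×10⁻⁴ × 0.809 × 8.00 = 7.73×10⁻⁴ Pa/m
Isobar spacing: Δn = ΔP/|∂P/∂n| = 400 Pa / 7.73×10⁻⁴ Pa/m = 517487 m ≈ 517 km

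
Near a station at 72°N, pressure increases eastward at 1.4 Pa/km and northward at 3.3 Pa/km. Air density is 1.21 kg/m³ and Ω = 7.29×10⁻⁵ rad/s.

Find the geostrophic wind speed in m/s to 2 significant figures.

Coriolis parameter at 72°N:
f = 2Ω sin φ = 2 × 7.29×10⁻⁵ × sin 72° = 1.39×10⁻⁴ s⁻¹
Component geostrophic relations (x east, y north):
u_g = −(1/(fρ)) ∂P/∂y,  v_g = (1/(fρ)) ∂P/∂x
u_g = −(3.3×10⁻³)/(1.39×10⁻⁴ × 1.21) = −19.7 m/s;  v_g = (1.4×10⁻³)/(1.39×10⁻⁴ × 1.21) = 8.34 m/s
|V_g| = √(u_g² + v_g²) = 21.4 m/s

21 m/s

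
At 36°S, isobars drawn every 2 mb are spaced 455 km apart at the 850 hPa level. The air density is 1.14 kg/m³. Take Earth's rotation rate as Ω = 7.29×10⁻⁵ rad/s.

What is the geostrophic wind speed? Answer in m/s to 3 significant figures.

Coriolis parameter at 36°S:
f = 2Ω sin φ = 2 × 7.29×10⁻⁵ × sin 36° = 8.57×10⁻⁵ s⁻¹
Pressure gradient: |∂P/∂n| = 200 Pa / 455000 m = 4.40×10⁻⁴ Pa/m
Geostrophic balance (pressure-gradient force = Coriolis force):
V_g = (1/(fρ)) |∂P/∂n| = 4.40×10⁻⁴ / (8.57×10⁻⁵ × 1.14) = 4.50 m/s

4.50 m/s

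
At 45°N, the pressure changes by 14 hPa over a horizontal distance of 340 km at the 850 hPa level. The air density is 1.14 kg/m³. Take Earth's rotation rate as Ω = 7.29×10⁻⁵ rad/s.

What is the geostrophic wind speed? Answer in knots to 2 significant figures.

Coriolis parameter at 45°N:
f = 2Ω sin φ = 2 × 7.29×10⁻⁵ × sin 45° = 1.03×10⁻⁴ s⁻¹
Pressure gradient: |∂P/∂n| = 1400 Pa / 340000 m = 4.12×10⁻³ Pa/m
Geostrophic balance (pressure-gradient force = Coriolis force):
V_g = (1/(fρ)) |∂P/∂n| = 4.12×10⁻³ / (1.03×10⁻⁴ × 1.14) = 35.0 m/s
Converting: 35.0 m/s × 1.944 = 68 knots

68 knots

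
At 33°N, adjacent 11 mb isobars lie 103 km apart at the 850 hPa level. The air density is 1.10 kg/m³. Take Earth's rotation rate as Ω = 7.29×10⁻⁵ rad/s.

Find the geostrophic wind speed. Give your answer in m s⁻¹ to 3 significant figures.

122 m s⁻¹

Coriolis parameter at 33°N:
f = 2Ω sin φ = 2 × 7.29×10⁻⁵ × sin 33° = 7.94×10⁻⁵ s⁻¹
Pressure gradient: |∂P/∂n| = 1100 Pa / 103000 m = 1.07×10⁻² Pa/m
Geostrophic balance (pressure-gradient force = Coriolis force):
V_g = (1/(fρ)) |∂P/∂n| = 1.07×10⁻² / (7.94×10⁻⁵ × 1.10) = 122 m/s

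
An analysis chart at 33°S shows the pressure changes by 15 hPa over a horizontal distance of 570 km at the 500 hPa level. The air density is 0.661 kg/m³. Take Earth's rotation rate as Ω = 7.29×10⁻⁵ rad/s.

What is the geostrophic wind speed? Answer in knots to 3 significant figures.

Coriolis parameter at 33°S:
f = 2Ω sin φ = 2 × 7.29×10⁻⁵ × sin 33° = 7.94×10⁻⁵ s⁻¹
Pressure gradient: |∂P/∂n| = 1500 Pa / 570000 m = 2.63×10⁻³ Pa/m
Geostrophic balance (pressure-gradient force = Coriolis force):
V_g = (1/(fρ)) |∂P/∂n| = 2.63×10⁻³ / (7.94×10⁻⁵ × 0.661) = 50.1 m/s
Converting: 50.1 m/s × 1.944 = 97.5 knots

97.5 knots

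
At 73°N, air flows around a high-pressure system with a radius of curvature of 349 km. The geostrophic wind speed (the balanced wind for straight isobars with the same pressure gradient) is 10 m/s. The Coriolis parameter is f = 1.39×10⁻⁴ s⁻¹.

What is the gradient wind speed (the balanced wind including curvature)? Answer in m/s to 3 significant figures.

14.1 m/s

Around a high, pressure-gradient force acts outward with centrifugal, so Coriolis balances both:
fV = (1/ρ)|∂P/∂n| + V²/R  →  V² − fR·V + fR·V_g = 0
With fR = 1.39×10⁻⁴ × 349×10³ m = 48.5 m/s:
V = [fR − √((fR)² − 4 fR V_g)]/2 = [48.5 − √(48.5² − 4×48.5×10)]/2 = 14.1 m/s
Supergeostrophic (V > V_g = 10 m/s), as expected around a high.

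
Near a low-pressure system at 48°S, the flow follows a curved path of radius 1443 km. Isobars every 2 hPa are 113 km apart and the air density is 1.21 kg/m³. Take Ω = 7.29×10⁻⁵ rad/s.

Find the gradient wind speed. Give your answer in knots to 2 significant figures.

24 knots

Coriolis parameter at 48°S:
f = 2Ω sin φ = 2 × 7.29×10⁻⁵ × sin 48° = 1.08×10⁻⁴ s⁻¹
Pressure gradient: |∂P/∂n| = 200 Pa / 113000 m = 1.77×10⁻³ Pa/m
Geostrophic speed: V_g = |∂P/∂n|/(fρ) = 1.77×10⁻³/(1.08×10⁻⁴ × 1.21) = 13.5 m/s
Around a low, centrifugal force acts outward with Coriolis, so pressure-gradient force balances both:
(1/ρ)|∂P/∂n| = fV + V²/R  →  V² + fR·V − fR·V_g = 0
With fR = 1.08×10⁻⁴ × 1443×10³ m = 156 m/s:
V = [−fR + √((fR)² + 4 fR V_g)]/2 = [−156 + √(156² + 4×156×13.5)]/2 = 12.5 m/s
Subgeostrophic (V < V_g = 13.5 m/s), as expected around a low.
Converting: 12.5 m/s × 1.944 = 24 knots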